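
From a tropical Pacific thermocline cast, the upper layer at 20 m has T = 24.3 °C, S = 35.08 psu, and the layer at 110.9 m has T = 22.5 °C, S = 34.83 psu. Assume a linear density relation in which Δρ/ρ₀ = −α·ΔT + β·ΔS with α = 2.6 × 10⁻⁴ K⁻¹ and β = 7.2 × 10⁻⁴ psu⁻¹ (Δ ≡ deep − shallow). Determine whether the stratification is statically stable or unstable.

ΔT = 22.5 − 24.3 = -1.8 K and ΔS = 34.83 − 35.08 = -0.25 psu (deep − shallow).
−αΔT = 4.68 × 10⁻⁴; βΔS = -1.80 × 10⁻⁴; sum Δρ/ρ₀ = 2.88 × 10⁻⁴.
Δρ/ρ₀ > 0, so Δρ > 0: deeper water is denser → statically stable.

stable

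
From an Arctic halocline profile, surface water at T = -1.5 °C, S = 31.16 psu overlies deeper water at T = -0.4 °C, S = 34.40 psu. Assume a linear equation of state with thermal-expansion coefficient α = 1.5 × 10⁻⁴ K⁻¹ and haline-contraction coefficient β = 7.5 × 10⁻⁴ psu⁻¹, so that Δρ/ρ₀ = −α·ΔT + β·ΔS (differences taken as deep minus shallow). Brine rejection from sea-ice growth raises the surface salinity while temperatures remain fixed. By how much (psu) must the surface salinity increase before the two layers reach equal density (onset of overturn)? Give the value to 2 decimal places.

Neutral buoyancy requires −α(T_deep − T_surf) + β(S_deep − S_surf′) = 0.
S_surf′ = S_deep − (α/β)·ΔT = 34.40 − (1.5 × 10⁻⁴/7.5 × 10⁻⁴)·(+1.1) = 34.1800 psu.
Increase required: 34.1800 − 31.16 = 3.0200 psu.

3.02 psu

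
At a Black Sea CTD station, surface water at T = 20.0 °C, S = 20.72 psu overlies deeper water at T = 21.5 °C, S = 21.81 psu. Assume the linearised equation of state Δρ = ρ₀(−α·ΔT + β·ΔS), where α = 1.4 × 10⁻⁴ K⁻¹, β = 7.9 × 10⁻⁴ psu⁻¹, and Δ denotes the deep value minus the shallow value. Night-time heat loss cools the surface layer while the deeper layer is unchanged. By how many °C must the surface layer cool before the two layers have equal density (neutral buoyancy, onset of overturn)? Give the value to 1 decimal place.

Neutral buoyancy requires Δρ = 0, i.e. −α(T_deep − T_surf′) + β(S_deep − S_surf) = 0.
T_surf′ = T_deep − (β/α)·ΔS = 21.5 − (7.9 × 10⁻⁴/1.4 × 10⁻⁴)·(+1.09) = 15.349 °C.
Cooling required: 20.0 − (15.349) = 4.651 °C.

4.7 °C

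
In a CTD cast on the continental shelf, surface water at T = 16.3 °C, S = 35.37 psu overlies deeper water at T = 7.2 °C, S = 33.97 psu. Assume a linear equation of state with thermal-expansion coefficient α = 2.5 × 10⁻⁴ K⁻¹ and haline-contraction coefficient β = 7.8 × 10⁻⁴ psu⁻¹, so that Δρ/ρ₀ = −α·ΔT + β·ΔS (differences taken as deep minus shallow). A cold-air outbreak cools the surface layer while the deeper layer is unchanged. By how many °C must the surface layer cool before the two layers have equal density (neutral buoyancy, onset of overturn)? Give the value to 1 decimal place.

4.7 °C

Neutral buoyancy requires Δρ = 0, i.e. −α(T_deep − T_surf′) + β(S_deep − S_surf) = 0.
T_surf′ = T_deep − (β/α)·ΔS = 7.2 − (7.8 × 10⁻⁴/2.5 × 10⁻⁴)·(-1.40) = 11.568 °C.
Cooling required: 16.3 − (11.568) = 4.732 °C.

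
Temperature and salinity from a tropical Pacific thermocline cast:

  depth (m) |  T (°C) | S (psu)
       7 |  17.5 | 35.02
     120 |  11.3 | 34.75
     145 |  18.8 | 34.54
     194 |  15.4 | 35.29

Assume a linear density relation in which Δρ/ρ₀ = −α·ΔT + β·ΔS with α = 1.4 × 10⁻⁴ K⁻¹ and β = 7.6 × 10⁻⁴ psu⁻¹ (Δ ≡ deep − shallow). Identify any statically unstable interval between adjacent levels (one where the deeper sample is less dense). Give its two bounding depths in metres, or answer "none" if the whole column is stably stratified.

120–145 m

Evaluate Δρ/ρ₀ = −αΔT + βΔS across each adjacent pair:
  7–120 m: −αΔT+βΔS = −(1.4 × 10⁻⁴)(-6.2)+(7.6 × 10⁻⁴)(-0.27) = 6.6 × 10⁻⁴ → stable
  120–145 m: −αΔT+βΔS = −(1.4 × 10⁻⁴)(+7.5)+(7.6 × 10⁻⁴)(-0.21) = -1.2 × 10⁻³ → UNSTABLE
  145–194 m: −αΔT+βΔS = −(1.4 × 10⁻⁴)(-3.4)+(7.6 × 10⁻⁴)(+0.75) = 1.0 × 10⁻³ → stable
The 120–145 m interval has Δρ < 0: lighter water underlies denser water.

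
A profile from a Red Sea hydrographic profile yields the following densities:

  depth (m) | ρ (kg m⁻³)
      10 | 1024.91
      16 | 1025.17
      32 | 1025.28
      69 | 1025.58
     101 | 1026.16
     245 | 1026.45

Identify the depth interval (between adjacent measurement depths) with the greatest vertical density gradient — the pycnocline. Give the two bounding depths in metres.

Compute the density gradient over each adjacent pair:
  10–16 m: Δρ/Δz = 0.26/6 = 0.043 kg m⁻⁴
  16–32 m: Δρ/Δz = 0.11/16 = 6.9 × 10⁻³ kg m⁻⁴
  32–69 m: Δρ/Δz = 0.30/37 = 8.1 × 10⁻³ kg m⁻⁴
  69–101 m: Δρ/Δz = 0.58/32 = 0.018 kg m⁻⁴
  101–245 m: Δρ/Δz = 0.29/144 = 2.0 × 10⁻³ kg m⁻⁴
The largest gradient is in the 10–16 m interval — the pycnocline.

10–16 m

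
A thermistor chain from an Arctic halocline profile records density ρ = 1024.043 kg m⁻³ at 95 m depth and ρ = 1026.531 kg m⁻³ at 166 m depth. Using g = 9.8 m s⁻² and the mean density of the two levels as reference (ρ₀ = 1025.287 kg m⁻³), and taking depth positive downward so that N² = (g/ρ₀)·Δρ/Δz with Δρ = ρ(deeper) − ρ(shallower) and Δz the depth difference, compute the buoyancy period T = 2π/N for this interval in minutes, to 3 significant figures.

5.72 min

Δρ = 1026.531 − 1024.043 = 2.488 kg m⁻³ over Δz = 166 − 95 = 71 m.
N² = (9.8/1025.287) × (2.488/71) = 3.3494 × 10⁻⁴ s⁻².
N = √(3.3494 × 10⁻⁴) = 0.018301 rad s⁻¹, so T = 2π/N = 343.32 s = 5.7220 min ≈ 5.72 min.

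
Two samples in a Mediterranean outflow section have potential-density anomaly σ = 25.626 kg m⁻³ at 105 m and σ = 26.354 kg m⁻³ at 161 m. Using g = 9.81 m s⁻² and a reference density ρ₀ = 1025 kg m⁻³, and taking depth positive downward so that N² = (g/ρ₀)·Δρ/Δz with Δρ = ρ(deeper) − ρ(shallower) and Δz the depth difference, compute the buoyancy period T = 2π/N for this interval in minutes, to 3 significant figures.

Δρ = 1026.354 − 1025.626 = 0.728 kg m⁻³ over Δz = 161 − 105 = 56 m.
N² = (9.81/1025) × (0.728/56) = 1.2442 × 10⁻⁴ s⁻².
N = √(1.2442 × 10⁻⁴) = 0.011154 rad s⁻¹, so T = 2π/N = 563.31 s = 9.3885 min ≈ 9.39 min.

9.39 min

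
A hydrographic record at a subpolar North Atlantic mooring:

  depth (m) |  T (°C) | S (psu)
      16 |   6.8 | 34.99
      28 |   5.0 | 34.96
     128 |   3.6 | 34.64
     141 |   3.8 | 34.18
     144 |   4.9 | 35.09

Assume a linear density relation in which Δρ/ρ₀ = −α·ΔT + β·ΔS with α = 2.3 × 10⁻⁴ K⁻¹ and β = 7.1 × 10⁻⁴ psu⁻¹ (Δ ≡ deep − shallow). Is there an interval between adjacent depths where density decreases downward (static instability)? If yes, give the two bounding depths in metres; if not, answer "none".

128–141 m

Evaluate Δρ/ρ₀ = −αΔT + βΔS across each adjacent pair:
  16–28 m: −αΔT+βΔS = −(2.3 × 10⁻⁴)(-1.8)+(7.1 × 10⁻⁴)(-0.03) = 3.9 × 10⁻⁴ → stable
  28–128 m: −αΔT+βΔS = −(2.3 × 10⁻⁴)(-1.4)+(7.1 × 10⁻⁴)(-0.32) = 9.5 × 10⁻⁵ → stable
  128–141 m: −αΔT+βΔS = −(2.3 × 10⁻⁴)(+0.2)+(7.1 × 10⁻⁴)(-0.46) = -3.7 × 10⁻⁴ → UNSTABLE
  141–144 m: −αΔT+βΔS = −(2.3 × 10⁻⁴)(+1.1)+(7.1 × 10⁻⁴)(+0.91) = 3.9 × 10⁻⁴ → stable
The 128–141 m interval has Δρ < 0: lighter water underlies denser water.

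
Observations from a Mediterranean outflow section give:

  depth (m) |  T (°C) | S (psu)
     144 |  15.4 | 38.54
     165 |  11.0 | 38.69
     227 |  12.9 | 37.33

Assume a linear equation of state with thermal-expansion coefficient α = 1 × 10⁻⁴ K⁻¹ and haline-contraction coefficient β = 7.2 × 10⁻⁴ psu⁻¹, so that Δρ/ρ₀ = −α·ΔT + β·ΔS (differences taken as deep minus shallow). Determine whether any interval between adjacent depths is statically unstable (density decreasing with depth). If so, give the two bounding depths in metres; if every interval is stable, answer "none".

Evaluate Δρ/ρ₀ = −αΔT + βΔS across each adjacent pair:
  144–165 m: −αΔT+βΔS = −(1 × 10⁻⁴)(-4.4)+(7.2 × 10⁻⁴)(+0.15) = 5.5 × 10⁻⁴ → stable
  165–227 m: −αΔT+βΔS = −(1 × 10⁻⁴)(+1.9)+(7.2 × 10⁻⁴)(-1.36) = -1.2 × 10⁻³ → UNSTABLE
The 165–227 m interval has Δρ < 0: lighter water underlies denser water.

165–227 m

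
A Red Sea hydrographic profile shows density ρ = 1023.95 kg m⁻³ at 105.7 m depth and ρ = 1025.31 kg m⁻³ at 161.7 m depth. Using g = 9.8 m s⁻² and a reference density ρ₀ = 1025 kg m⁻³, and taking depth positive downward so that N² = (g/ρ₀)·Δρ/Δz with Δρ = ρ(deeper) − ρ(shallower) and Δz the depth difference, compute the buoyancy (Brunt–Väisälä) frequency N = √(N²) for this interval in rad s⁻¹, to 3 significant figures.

0.0152 rad s⁻¹

Δρ = 1025.31 − 1023.95 = 1.36 kg m⁻³ over Δz = 161.7 − 105.7 = 56 m.
N² = (9.8/1025) × (1.36/56) = 2.3220 × 10⁻⁴ s⁻².
N = √(2.3220 × 10⁻⁴) = 0.015238 rad s⁻¹ ≈ 0.0152 rad s⁻¹.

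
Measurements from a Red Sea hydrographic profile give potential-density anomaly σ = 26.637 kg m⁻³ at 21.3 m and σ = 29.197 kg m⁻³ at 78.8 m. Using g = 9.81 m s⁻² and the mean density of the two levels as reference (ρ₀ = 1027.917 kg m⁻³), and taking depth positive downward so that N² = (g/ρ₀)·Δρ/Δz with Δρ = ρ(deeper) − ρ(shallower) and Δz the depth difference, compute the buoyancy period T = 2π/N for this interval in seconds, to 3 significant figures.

Δρ = 1029.197 − 1026.637 = 2.560 kg m⁻³ over Δz = 78.8 − 21.3 = 57.5 m.
N² = (9.81/1027.917) × (2.560/57.5) = 4.2490 × 10⁻⁴ s⁻².
N = √(4.2490 × 10⁻⁴) = 0.020613 rad s⁻¹, so T = 2π/N = 304.82 s ≈ 305 s.

305 s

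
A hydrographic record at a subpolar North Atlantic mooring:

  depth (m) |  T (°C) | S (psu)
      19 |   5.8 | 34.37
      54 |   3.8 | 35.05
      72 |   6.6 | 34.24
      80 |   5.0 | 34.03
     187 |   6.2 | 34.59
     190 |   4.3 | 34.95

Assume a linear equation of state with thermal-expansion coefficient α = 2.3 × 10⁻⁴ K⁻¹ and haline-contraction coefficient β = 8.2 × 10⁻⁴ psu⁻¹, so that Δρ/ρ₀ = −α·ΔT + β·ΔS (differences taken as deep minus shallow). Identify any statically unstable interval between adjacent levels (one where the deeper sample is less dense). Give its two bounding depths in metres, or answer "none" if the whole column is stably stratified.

Evaluate Δρ/ρ₀ = −αΔT + βΔS across each adjacent pair:
  19–54 m: −αΔT+βΔS = −(2.3 × 10⁻⁴)(-2.0)+(8.2 × 10⁻⁴)(+0.68) = 1.0 × 10⁻³ → stable
  54–72 m: −αΔT+βΔS = −(2.3 × 10⁻⁴)(+2.8)+(8.2 × 10⁻⁴)(-0.81) = -1.3 × 10⁻³ → UNSTABLE
  72–80 m: −αΔT+βΔS = −(2.3 × 10⁻⁴)(-1.6)+(8.2 × 10⁻⁴)(-0.21) = 2.0 × 10⁻⁴ → stable
  80–187 m: −αΔT+βΔS = −(2.3 × 10⁻⁴)(+1.2)+(8.2 × 10⁻⁴)(+0.56) = 1.8 × 10⁻⁴ → stable
  187–190 m: −αΔT+βΔS = −(2.3 × 10⁻⁴)(-1.9)+(8.2 × 10⁻⁴)(+0.36) = 7.3 × 10⁻⁴ → stable
The 54–72 m interval has Δρ < 0: lighter water underlies denser water.

54–72 m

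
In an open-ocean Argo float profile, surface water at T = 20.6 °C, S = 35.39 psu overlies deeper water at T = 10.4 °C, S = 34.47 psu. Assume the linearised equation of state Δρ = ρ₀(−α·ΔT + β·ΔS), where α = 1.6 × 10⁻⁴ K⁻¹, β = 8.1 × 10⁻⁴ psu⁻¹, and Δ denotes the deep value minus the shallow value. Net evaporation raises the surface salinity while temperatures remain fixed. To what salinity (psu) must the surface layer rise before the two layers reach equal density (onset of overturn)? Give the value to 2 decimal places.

Neutral buoyancy requires −α(T_deep − T_surf) + β(S_deep − S_surf′) = 0.
S_surf′ = S_deep − (α/β)·ΔT = 34.47 − (1.6 × 10⁻⁴/8.1 × 10⁻⁴)·(-10.2) = 36.4848 psu.
Increase required: 36.4848 − 35.39 = 1.0948 psu.

36.48 psu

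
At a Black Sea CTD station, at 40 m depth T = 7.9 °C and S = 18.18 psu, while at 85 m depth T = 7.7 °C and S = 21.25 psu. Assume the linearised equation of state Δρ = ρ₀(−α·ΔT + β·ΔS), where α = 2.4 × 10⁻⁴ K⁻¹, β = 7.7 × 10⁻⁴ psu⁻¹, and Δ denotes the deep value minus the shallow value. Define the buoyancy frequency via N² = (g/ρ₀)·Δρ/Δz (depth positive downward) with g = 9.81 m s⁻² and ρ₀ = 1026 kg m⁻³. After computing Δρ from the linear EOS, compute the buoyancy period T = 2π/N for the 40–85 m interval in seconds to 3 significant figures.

274 s

ΔT = -0.2 K, ΔS = +3.07 psu (deep − shallow).
Δρ/ρ₀ = −αΔT + βΔS = 4.80 × 10⁻⁵ + 2.3639 × 10⁻³ = 2.4119 × 10⁻³, so Δρ ≈ 2.475 kg m⁻³.
N² = (g/ρ₀)·Δρ/Δz = g·(Δρ/ρ₀)/Δz = 9.81 × 2.4119 × 10⁻³ / 45 = 5.2579 × 10⁻⁴ s⁻².
N = √(5.2579 × 10⁻⁴) = 0.022930 rad s⁻¹ → T = 2π/N = 274.02 s ≈ 274 s.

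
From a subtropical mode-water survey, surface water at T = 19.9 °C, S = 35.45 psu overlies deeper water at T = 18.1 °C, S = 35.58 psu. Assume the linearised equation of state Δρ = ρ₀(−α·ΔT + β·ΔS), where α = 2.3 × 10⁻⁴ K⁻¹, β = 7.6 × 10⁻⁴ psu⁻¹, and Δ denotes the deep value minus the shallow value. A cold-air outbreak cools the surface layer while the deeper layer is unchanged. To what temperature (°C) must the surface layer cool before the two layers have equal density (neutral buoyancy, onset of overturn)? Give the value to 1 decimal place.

17.7 °C

Neutral buoyancy requires Δρ = 0, i.e. −α(T_deep − T_surf′) + β(S_deep − S_surf) = 0.
T_surf′ = T_deep − (β/α)·ΔS = 18.1 − (7.6 × 10⁻⁴/2.3 × 10⁻⁴)·(+0.13) = 17.670 °C.
Cooling required: 19.9 − (17.670) = 2.230 °C.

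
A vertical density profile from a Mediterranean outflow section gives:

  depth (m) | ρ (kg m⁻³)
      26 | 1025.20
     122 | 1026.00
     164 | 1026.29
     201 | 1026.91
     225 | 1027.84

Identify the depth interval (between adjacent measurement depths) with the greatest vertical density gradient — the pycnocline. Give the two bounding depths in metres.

Compute the density gradient over each adjacent pair:
  26–122 m: Δρ/Δz = 0.80/96 = 8.3 × 10⁻³ kg m⁻⁴
  122–164 m: Δρ/Δz = 0.29/42 = 6.9 × 10⁻³ kg m⁻⁴
  164–201 m: Δρ/Δz = 0.62/37 = 0.017 kg m⁻⁴
  201–225 m: Δρ/Δz = 0.93/24 = 0.039 kg m⁻⁴
The largest gradient is in the 201–225 m interval — the pycnocline.

201–225 m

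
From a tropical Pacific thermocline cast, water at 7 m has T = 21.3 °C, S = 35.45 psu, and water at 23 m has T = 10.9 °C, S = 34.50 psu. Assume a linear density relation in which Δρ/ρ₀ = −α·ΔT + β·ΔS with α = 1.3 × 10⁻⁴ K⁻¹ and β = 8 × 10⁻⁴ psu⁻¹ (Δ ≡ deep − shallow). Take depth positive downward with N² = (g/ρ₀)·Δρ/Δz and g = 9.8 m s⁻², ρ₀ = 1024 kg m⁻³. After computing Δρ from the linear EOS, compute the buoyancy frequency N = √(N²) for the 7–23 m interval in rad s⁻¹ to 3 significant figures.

ΔT = -10.4 K, ΔS = -0.95 psu (deep − shallow).
Δρ/ρ₀ = −αΔT + βΔS = 1.352 × 10⁻³ − 7.60 × 10⁻⁴ = 5.92 × 10⁻⁴, so Δρ ≈ 0.6062 kg m⁻³.
N² = (g/ρ₀)·Δρ/Δz = g·(Δρ/ρ₀)/Δz = 9.8 × 5.92 × 10⁻⁴ / 16 = 3.6260 × 10⁻⁴ s⁻².
N = √(3.6260 × 10⁻⁴) = 0.019042 rad s⁻¹ ≈ 0.0190 rad s⁻¹.

0.0190 rad s⁻¹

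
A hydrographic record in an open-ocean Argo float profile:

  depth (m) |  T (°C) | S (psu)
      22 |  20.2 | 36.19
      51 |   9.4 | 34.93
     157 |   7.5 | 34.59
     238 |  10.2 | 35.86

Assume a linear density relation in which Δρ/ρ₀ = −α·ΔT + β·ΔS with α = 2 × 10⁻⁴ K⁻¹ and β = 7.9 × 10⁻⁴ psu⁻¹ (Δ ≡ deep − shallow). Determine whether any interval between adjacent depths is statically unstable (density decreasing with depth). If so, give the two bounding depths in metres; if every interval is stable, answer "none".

none

Evaluate Δρ/ρ₀ = −αΔT + βΔS across each adjacent pair:
  22–51 m: −αΔT+βΔS = −(2 × 10⁻⁴)(-10.8)+(7.9 × 10⁻⁴)(-1.26) = 1.2 × 10⁻³ → stable
  51–157 m: −αΔT+βΔS = −(2 × 10⁻⁴)(-1.9)+(7.9 × 10⁻⁴)(-0.34) = 1.1 × 10⁻⁴ → stable
  157–238 m: −αΔT+βΔS = −(2 × 10⁻⁴)(+2.7)+(7.9 × 10⁻⁴)(+1.27) = 4.6 × 10⁻⁴ → stable
Every interval has Δρ > 0: the column is stably stratified throughout.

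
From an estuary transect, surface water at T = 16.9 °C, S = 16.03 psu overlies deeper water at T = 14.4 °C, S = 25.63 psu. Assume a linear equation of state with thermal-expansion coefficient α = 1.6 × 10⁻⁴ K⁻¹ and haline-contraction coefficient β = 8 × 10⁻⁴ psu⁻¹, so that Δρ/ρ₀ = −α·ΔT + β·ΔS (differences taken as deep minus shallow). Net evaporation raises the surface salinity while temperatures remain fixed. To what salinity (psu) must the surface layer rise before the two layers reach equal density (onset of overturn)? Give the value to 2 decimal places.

26.13 psu

Neutral buoyancy requires −α(T_deep − T_surf) + β(S_deep − S_surf′) = 0.
S_surf′ = S_deep − (α/β)·ΔT = 25.63 − (1.6 × 10⁻⁴/8 × 10⁻⁴)·(-2.5) = 26.1300 psu.
Increase required: 26.1300 − 16.03 = 10.1000 psu.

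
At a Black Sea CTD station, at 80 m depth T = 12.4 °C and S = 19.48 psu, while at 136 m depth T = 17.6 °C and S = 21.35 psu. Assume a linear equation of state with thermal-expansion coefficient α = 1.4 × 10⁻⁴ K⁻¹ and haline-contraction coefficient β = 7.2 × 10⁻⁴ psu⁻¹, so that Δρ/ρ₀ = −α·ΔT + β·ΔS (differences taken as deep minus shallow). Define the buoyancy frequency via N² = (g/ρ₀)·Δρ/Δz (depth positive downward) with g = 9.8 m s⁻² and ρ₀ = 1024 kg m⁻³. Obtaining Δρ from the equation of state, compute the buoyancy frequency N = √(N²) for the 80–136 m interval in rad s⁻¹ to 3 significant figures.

ΔT = +5.2 K, ΔS = +1.87 psu (deep − shallow).
Δρ/ρ₀ = −αΔT + βΔS = -7.28 × 10⁻⁴ + 1.3464 × 10⁻³ = 6.184 × 10⁻⁴, so Δρ ≈ 0.6332 kg m⁻³.
N² = (g/ρ₀)·Δρ/Δz = g·(Δρ/ρ₀)/Δz = 9.8 × 6.184 × 10⁻⁴ / 56 = 1.0822 × 10⁻⁴ s⁻².
N = √(1.0822 × 10⁻⁴) = 0.010403 rad s⁻¹ ≈ 0.0104 rad s⁻¹.

0.0104 rad s⁻¹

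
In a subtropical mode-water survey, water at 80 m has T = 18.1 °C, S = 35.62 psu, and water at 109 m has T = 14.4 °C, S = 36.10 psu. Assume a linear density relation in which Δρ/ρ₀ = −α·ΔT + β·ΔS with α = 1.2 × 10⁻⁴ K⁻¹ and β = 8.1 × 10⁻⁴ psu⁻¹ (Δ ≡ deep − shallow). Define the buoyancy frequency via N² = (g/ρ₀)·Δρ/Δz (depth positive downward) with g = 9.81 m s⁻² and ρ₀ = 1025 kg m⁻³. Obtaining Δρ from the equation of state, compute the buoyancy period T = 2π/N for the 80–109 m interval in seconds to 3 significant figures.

374 s

ΔT = -3.7 K, ΔS = +0.48 psu (deep − shallow).
Δρ/ρ₀ = −αΔT + βΔS = 4.44 × 10⁻⁴ + 3.888 × 10⁻⁴ = 8.328 × 10⁻⁴, so Δρ ≈ 0.8536 kg m⁻³.
N² = (g/ρ₀)·Δρ/Δz = g·(Δρ/ρ₀)/Δz = 9.81 × 8.328 × 10⁻⁴ / 29 = 2.8172 × 10⁻⁴ s⁻².
N = √(2.8172 × 10⁻⁴) = 0.016785 rad s⁻¹ → T = 2π/N = 374.33 s ≈ 374 s.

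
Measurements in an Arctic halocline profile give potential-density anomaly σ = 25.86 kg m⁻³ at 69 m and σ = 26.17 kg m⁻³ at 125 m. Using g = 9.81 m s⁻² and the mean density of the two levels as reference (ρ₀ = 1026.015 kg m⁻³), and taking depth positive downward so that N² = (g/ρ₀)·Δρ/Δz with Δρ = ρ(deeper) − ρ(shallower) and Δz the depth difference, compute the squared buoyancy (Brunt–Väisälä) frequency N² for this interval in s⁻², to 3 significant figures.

5.29 × 10⁻⁵ s⁻²

Δρ = 1026.17 − 1025.86 = 0.31 kg m⁻³ over Δz = 125 − 69 = 56 m.
N² = (9.81/1026.015) × (0.31/56) = 5.2928 × 10⁻⁵ s⁻² ≈ 5.29 × 10⁻⁵ s⁻².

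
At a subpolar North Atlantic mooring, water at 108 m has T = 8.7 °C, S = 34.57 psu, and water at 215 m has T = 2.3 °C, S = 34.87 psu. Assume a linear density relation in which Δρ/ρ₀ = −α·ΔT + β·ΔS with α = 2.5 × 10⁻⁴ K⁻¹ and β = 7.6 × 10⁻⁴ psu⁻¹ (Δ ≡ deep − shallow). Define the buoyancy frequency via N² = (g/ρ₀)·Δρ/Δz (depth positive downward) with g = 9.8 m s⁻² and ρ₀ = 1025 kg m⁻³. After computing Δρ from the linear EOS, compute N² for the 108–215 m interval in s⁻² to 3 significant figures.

1.67 × 10⁻⁴ s⁻²

ΔT = -6.4 K, ΔS = +0.30 psu (deep − shallow).
Δρ/ρ₀ = −αΔT + βΔS = 1.60 × 10⁻³ + 2.28 × 10⁻⁴ = 1.828 × 10⁻³, so Δρ ≈ 1.874 kg m⁻³.
N² = (g/ρ₀)·Δρ/Δz = g·(Δρ/ρ₀)/Δz = 9.8 × 1.828 × 10⁻³ / 107 = 1.6742 × 10⁻⁴ s⁻² ≈ 1.67 × 10⁻⁴ s⁻².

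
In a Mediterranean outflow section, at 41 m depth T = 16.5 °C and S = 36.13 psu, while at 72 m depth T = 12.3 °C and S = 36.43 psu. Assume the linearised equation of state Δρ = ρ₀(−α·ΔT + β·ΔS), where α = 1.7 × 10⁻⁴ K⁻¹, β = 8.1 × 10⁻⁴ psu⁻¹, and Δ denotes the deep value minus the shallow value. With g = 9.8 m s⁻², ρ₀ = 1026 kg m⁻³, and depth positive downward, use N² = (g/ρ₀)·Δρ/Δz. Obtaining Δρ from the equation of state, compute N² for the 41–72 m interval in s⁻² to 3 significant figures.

3.03 × 10⁻⁴ s⁻²

ΔT = -4.2 K, ΔS = +0.30 psu (deep − shallow).
Δρ/ρ₀ = −αΔT + βΔS = 7.14 × 10⁻⁴ + 2.43 × 10⁻⁴ = 9.57 × 10⁻⁴, so Δρ ≈ 0.9819 kg m⁻³.
N² = (g/ρ₀)·Δρ/Δz = g·(Δρ/ρ₀)/Δz = 9.8 × 9.57 × 10⁻⁴ / 31 = 3.0254 × 10⁻⁴ s⁻² ≈ 3.03 × 10⁻⁴ s⁻².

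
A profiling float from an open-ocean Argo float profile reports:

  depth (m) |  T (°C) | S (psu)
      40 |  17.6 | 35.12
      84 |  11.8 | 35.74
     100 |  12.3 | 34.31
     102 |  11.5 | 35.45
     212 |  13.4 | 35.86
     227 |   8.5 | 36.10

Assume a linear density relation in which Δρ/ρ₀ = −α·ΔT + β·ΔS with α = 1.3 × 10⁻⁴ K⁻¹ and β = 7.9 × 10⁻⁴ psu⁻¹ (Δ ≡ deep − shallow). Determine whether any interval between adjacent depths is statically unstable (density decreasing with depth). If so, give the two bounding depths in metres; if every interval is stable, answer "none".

84–100 m

Evaluate Δρ/ρ₀ = −αΔT + βΔS across each adjacent pair:
  40–84 m: −αΔT+βΔS = −(1.3 × 10⁻⁴)(-5.8)+(7.9 × 10⁻⁴)(+0.62) = 1.2 × 10⁻³ → stable
  84–100 m: −αΔT+βΔS = −(1.3 × 10⁻⁴)(+0.5)+(7.9 × 10⁻⁴)(-1.43) = -1.2 × 10⁻³ → UNSTABLE
  100–102 m: −αΔT+βΔS = −(1.3 × 10⁻⁴)(-0.8)+(7.9 × 10⁻⁴)(+1.14) = 1.0 × 10⁻³ → stable
  102–212 m: −αΔT+βΔS = −(1.3 × 10⁻⁴)(+1.9)+(7.9 × 10⁻⁴)(+0.41) = 7.7 × 10⁻⁵ → stable
  212–227 m: −αΔT+βΔS = −(1.3 × 10⁻⁴)(-4.9)+(7.9 × 10⁻⁴)(+0.24) = 8.3 × 10⁻⁴ → stable
The 84–100 m interval has Δρ < 0: lighter water underlies denser water.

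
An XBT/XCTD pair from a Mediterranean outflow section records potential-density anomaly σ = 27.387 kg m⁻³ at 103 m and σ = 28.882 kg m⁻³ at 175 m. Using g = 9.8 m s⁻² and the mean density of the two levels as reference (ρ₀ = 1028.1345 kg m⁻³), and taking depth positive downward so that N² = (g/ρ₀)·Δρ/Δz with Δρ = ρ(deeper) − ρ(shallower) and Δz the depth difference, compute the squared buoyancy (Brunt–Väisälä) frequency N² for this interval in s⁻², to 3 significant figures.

Δρ = 1028.882 − 1027.387 = 1.495 kg m⁻³ over Δz = 175 − 103 = 72 m.
N² = (9.8/1028.1345) × (1.495/72) = 1.9792 × 10⁻⁴ s⁻² ≈ 1.98 × 10⁻⁴ s⁻².

1.98 × 10⁻⁴ s⁻²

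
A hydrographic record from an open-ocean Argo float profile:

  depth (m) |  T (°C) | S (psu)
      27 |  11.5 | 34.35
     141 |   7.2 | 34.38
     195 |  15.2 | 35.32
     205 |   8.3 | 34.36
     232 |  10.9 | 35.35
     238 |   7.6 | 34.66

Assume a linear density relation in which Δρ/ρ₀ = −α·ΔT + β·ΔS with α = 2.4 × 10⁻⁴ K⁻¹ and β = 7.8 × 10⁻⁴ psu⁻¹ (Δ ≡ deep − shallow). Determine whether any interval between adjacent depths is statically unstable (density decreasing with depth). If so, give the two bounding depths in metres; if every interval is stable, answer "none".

141–195 m

Evaluate Δρ/ρ₀ = −αΔT + βΔS across each adjacent pair:
  27–141 m: −αΔT+βΔS = −(2.4 × 10⁻⁴)(-4.3)+(7.8 × 10⁻⁴)(+0.03) = 1.1 × 10⁻³ → stable
  141–195 m: −αΔT+βΔS = −(2.4 × 10⁻⁴)(+8.0)+(7.8 × 10⁻⁴)(+0.94) = -1.2 × 10⁻³ → UNSTABLE
  195–205 m: −αΔT+βΔS = −(2.4 × 10⁻⁴)(-6.9)+(7.8 × 10⁻⁴)(-0.96) = 9.1 × 10⁻⁴ → stable
  205–232 m: −αΔT+βΔS = −(2.4 × 10⁻⁴)(+2.6)+(7.8 × 10⁻⁴)(+0.99) = 1.5 × 10⁻⁴ → stable
  232–238 m: −αΔT+βΔS = −(2.4 × 10⁻⁴)(-3.3)+(7.8 × 10⁻⁴)(-0.69) = 2.5 × 10⁻⁴ → stable
The 141–195 m interval has Δρ < 0: lighter water underlies denser water.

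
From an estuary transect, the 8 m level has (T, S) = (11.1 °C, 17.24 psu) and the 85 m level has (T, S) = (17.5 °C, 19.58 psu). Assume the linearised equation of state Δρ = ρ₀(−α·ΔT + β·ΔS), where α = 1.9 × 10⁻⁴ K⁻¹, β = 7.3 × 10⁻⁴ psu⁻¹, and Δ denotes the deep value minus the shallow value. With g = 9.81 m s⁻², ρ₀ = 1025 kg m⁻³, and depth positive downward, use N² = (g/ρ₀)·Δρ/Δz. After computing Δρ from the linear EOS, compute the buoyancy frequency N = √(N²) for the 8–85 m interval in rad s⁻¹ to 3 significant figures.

7.92 × 10⁻³ rad s⁻¹

ΔT = +6.4 K, ΔS = +2.34 psu (deep − shallow).
Δρ/ρ₀ = −αΔT + βΔS = -1.216 × 10⁻³ + 1.7082 × 10⁻³ = 4.922 × 10⁻⁴, so Δρ ≈ 0.5045 kg m⁻³.
N² = (g/ρ₀)·Δρ/Δz = g·(Δρ/ρ₀)/Δz = 9.81 × 4.922 × 10⁻⁴ / 77 = 6.2708 × 10⁻⁵ s⁻².
N = √(6.2708 × 10⁻⁵) = 7.9188 × 10⁻³ rad s⁻¹ ≈ 7.92 × 10⁻³ rad s⁻¹.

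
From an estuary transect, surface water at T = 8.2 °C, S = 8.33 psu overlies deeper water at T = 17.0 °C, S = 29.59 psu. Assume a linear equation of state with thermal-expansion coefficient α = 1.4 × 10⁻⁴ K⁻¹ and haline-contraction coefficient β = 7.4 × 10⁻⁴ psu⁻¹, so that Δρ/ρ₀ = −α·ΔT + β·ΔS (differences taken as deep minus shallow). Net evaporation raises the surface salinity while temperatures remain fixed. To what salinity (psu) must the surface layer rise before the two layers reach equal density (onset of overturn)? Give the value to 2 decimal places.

27.93 psu

Neutral buoyancy requires −α(T_deep − T_surf) + β(S_deep − S_surf′) = 0.
S_surf′ = S_deep − (α/β)·ΔT = 29.59 − (1.4 × 10⁻⁴/7.4 × 10⁻⁴)·(+8.8) = 27.9251 psu.
Increase required: 27.9251 − 8.33 = 19.5951 psu.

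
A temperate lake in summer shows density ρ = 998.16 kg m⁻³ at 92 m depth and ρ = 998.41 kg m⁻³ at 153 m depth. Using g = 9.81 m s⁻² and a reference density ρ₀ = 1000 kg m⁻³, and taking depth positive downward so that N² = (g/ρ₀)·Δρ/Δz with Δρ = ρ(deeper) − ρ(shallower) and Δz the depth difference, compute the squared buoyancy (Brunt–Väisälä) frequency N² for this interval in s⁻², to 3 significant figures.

Δρ = 998.41 − 998.16 = 0.25 kg m⁻³ over Δz = 153 − 92 = 61 m.
N² = (9.81/1000) × (0.25/61) = 4.0205 × 10⁻⁵ s⁻² ≈ 4.02 × 10⁻⁵ s⁻².
N² > 0, so the interval is statically stable.

4.02 × 10⁻⁵ s⁻²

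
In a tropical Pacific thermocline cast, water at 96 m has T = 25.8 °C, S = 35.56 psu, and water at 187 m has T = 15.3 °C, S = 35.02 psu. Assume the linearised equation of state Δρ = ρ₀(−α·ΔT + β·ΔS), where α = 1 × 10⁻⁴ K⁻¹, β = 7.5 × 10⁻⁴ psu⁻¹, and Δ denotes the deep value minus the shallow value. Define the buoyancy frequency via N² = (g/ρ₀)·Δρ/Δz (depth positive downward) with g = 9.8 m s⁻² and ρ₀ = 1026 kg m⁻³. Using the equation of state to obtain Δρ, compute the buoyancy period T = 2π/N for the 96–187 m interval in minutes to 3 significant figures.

12.6 min

ΔT = -10.5 K, ΔS = -0.54 psu (deep − shallow).
Δρ/ρ₀ = −αΔT + βΔS = 1.05 × 10⁻³ − 4.05 × 10⁻⁴ = 6.45 × 10⁻⁴, so Δρ ≈ 0.6618 kg m⁻³.
N² = (g/ρ₀)·Δρ/Δz = g·(Δρ/ρ₀)/Δz = 9.8 × 6.45 × 10⁻⁴ / 91 = 6.9462 × 10⁻⁵ s⁻².
N = √(6.9462 × 10⁻⁵) = 8.3344 × 10⁻³ rad s⁻¹ → T = 2π/N = 753.89 s = 12.565 min ≈ 12.6 min.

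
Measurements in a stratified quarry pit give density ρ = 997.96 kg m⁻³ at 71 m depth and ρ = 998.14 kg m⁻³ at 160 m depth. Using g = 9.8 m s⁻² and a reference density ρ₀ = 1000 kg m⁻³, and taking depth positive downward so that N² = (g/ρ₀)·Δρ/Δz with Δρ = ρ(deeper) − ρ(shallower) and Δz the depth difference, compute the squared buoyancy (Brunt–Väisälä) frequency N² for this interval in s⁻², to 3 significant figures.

Δρ = 998.14 − 997.96 = 0.18 kg m⁻³ over Δz = 160 − 71 = 89 m.
N² = (9.8/1000) × (0.18/89) = 1.9820 × 10⁻⁵ s⁻² ≈ 1.98 × 10⁻⁵ s⁻².
N² > 0, so the interval is statically stable.

1.98 × 10⁻⁵ s⁻²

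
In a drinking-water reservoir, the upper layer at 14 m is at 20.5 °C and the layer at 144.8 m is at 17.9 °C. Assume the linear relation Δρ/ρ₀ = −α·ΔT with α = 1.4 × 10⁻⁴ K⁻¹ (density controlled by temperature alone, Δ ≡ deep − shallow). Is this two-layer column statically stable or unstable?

stable

ΔT = 17.9 − 20.5 = -2.6 K, so Δρ/ρ₀ = −αΔT = 3.64 × 10⁻⁴.
Δρ/ρ₀ > 0, so Δρ > 0: deeper water is denser → statically stable.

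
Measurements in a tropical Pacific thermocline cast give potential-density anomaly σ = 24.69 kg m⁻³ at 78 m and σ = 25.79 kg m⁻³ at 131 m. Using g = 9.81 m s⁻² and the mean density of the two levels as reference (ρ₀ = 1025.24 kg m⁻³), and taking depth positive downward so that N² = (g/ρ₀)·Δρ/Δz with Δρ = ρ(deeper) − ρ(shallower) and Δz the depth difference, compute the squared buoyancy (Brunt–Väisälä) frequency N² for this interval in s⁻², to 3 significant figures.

Δρ = 1025.79 − 1024.69 = 1.10 kg m⁻³ over Δz = 131 − 78 = 53 m.
N² = (9.81/1025.24) × (1.10/53) = 1.9859 × 10⁻⁴ s⁻² ≈ 1.99 × 10⁻⁴ s⁻².

1.99 × 10⁻⁴ s⁻²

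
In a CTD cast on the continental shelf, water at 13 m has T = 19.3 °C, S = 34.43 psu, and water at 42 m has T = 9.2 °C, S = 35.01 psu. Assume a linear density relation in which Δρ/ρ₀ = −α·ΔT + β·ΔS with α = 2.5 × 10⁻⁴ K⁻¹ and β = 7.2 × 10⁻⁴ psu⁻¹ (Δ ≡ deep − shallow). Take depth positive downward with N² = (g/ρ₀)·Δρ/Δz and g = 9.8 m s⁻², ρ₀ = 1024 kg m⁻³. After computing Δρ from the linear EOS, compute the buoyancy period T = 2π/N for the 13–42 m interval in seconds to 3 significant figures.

199 s

ΔT = -10.1 K, ΔS = +0.58 psu (deep − shallow).
Δρ/ρ₀ = −αΔT + βΔS = 2.525 × 10⁻³ + 4.176 × 10⁻⁴ = 2.9426 × 10⁻³, so Δρ ≈ 3.013 kg m⁻³.
N² = (g/ρ₀)·Δρ/Δz = g·(Δρ/ρ₀)/Δz = 9.8 × 2.9426 × 10⁻³ / 29 = 9.9440 × 10⁻⁴ s⁻².
N = √(9.9440 × 10⁻⁴) = 0.031534 rad s⁻¹ → T = 2π/N = 199.25 s ≈ 199 s.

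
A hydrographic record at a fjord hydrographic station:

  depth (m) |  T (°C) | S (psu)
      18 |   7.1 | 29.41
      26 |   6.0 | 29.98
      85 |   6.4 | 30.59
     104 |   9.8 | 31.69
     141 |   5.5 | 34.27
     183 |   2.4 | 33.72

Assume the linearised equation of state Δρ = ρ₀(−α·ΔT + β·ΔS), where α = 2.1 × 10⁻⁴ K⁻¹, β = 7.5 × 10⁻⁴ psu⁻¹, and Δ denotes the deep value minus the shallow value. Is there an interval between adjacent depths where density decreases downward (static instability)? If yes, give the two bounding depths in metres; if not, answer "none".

none

Evaluate Δρ/ρ₀ = −αΔT + βΔS across each adjacent pair:
  18–26 m: −αΔT+βΔS = −(2.1 × 10⁻⁴)(-1.1)+(7.5 × 10⁻⁴)(+0.57) = 6.6 × 10⁻⁴ → stable
  26–85 m: −αΔT+βΔS = −(2.1 × 10⁻⁴)(+0.4)+(7.5 × 10⁻⁴)(+0.61) = 3.7 × 10⁻⁴ → stable
  85–104 m: −αΔT+βΔS = −(2.1 × 10⁻⁴)(+3.4)+(7.5 × 10⁻⁴)(+1.10) = 1.1 × 10⁻⁴ → stable
  104–141 m: −αΔT+βΔS = −(2.1 × 10⁻⁴)(-4.3)+(7.5 × 10⁻⁴)(+2.58) = 2.8 × 10⁻³ → stable
  141–183 m: −αΔT+βΔS = −(2.1 × 10⁻⁴)(-3.1)+(7.5 × 10⁻⁴)(-0.55) = 2.4 × 10⁻⁴ → stable
Every interval has Δρ > 0: the column is stably stratified throughout.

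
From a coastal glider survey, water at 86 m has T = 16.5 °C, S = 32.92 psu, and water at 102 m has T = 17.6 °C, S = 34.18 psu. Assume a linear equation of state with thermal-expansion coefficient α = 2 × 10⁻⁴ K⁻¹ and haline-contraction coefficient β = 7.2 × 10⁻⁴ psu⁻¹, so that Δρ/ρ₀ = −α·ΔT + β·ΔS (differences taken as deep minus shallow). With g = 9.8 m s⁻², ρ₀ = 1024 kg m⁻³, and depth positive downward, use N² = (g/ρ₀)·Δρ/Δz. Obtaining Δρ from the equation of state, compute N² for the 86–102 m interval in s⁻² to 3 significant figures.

4.21 × 10⁻⁴ s⁻²

ΔT = +1.1 K, ΔS = +1.26 psu (deep − shallow).
Δρ/ρ₀ = −αΔT + βΔS = -2.20 × 10⁻⁴ + 9.072 × 10⁻⁴ = 6.872 × 10⁻⁴, so Δρ ≈ 0.7037 kg m⁻³.
N² = (g/ρ₀)·Δρ/Δz = g·(Δρ/ρ₀)/Δz = 9.8 × 6.872 × 10⁻⁴ / 16 = 4.2091 × 10⁻⁴ s⁻² ≈ 4.21 × 10⁻⁴ s⁻².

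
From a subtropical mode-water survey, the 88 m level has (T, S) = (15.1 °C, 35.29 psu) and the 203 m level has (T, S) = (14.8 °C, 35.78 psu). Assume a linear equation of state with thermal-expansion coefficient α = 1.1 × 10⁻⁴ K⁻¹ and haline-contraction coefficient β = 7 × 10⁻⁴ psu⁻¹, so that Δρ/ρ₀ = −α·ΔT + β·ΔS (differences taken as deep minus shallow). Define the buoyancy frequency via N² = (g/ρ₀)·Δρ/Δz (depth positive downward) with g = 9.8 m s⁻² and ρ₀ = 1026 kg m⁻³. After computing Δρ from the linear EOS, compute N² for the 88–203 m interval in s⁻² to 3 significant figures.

ΔT = -0.3 K, ΔS = +0.49 psu (deep − shallow).
Δρ/ρ₀ = −αΔT + βΔS = 3.30 × 10⁻⁵ + 3.43 × 10⁻⁴ = 3.76 × 10⁻⁴, so Δρ ≈ 0.3858 kg m⁻³.
N² = (g/ρ₀)·Δρ/Δz = g·(Δρ/ρ₀)/Δz = 9.8 × 3.76 × 10⁻⁴ / 115 = 3.2042 × 10⁻⁵ s⁻² ≈ 3.20 × 10⁻⁵ s⁻².

3.20 × 10⁻⁵ s⁻²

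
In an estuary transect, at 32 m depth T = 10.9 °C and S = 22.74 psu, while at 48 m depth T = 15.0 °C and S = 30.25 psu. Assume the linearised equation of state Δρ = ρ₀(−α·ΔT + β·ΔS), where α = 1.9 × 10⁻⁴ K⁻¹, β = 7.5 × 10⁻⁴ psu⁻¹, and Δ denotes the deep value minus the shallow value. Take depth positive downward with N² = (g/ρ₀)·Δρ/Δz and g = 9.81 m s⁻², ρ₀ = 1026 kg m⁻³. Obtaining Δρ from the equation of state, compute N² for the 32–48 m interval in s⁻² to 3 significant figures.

2.98 × 10⁻³ s⁻²

ΔT = +4.1 K, ΔS = +7.51 psu (deep − shallow).
Δρ/ρ₀ = −αΔT + βΔS = -7.79 × 10⁻⁴ + 5.6325 × 10⁻³ = 4.8535 × 10⁻³, so Δρ ≈ 4.980 kg m⁻³.
N² = (g/ρ₀)·Δρ/Δz = g·(Δρ/ρ₀)/Δz = 9.81 × 4.8535 × 10⁻³ / 16 = 2.9758 × 10⁻³ s⁻² ≈ 2.98 × 10⁻³ s⁻².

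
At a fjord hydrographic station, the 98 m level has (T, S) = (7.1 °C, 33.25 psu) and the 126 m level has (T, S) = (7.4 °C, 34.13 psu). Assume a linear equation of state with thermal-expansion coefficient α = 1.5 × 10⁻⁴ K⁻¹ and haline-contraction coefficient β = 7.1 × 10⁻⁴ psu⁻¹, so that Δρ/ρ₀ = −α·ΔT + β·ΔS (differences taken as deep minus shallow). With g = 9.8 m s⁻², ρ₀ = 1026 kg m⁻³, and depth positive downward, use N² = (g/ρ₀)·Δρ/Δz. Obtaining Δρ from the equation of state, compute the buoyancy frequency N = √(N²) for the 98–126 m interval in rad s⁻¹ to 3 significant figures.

ΔT = +0.3 K, ΔS = +0.88 psu (deep − shallow).
Δρ/ρ₀ = −αΔT + βΔS = -4.50 × 10⁻⁵ + 6.248 × 10⁻⁴ = 5.798 × 10⁻⁴, so Δρ ≈ 0.5949 kg m⁻³.
N² = (g/ρ₀)·Δρ/Δz = g·(Δρ/ρ₀)/Δz = 9.8 × 5.798 × 10⁻⁴ / 28 = 2.0293 × 10⁻⁴ s⁻².
N = √(2.0293 × 10⁻⁴) = 0.014245 rad s⁻¹ ≈ 0.0142 rad s⁻¹.

0.0142 rad s⁻¹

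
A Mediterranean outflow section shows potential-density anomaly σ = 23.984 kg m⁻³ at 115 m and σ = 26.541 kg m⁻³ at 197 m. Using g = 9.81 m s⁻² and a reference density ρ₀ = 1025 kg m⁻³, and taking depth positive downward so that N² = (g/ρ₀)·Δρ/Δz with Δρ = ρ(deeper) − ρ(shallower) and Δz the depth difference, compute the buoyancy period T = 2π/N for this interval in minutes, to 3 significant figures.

Δρ = 1026.541 − 1023.984 = 2.557 kg m⁻³ over Δz = 197 − 115 = 82 m.
N² = (9.81/1025) × (2.557/82) = 2.9844 × 10⁻⁴ s⁻².
N = √(2.9844 × 10⁻⁴) = 0.017275 rad s⁻¹, so T = 2π/N = 363.72 s = 6.0620 min ≈ 6.06 min.
Since Δρ > 0 the layer is stably stratified.

6.06 min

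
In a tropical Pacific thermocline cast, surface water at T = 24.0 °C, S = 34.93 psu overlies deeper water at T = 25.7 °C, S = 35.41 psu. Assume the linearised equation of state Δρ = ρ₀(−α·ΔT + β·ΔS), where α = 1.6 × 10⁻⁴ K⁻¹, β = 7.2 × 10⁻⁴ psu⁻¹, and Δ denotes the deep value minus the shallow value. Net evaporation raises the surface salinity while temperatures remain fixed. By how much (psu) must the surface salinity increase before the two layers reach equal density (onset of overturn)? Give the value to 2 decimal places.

0.10 psu

Neutral buoyancy requires −α(T_deep − T_surf) + β(S_deep − S_surf′) = 0.
S_surf′ = S_deep − (α/β)·ΔT = 35.41 − (1.6 × 10⁻⁴/7.2 × 10⁻⁴)·(+1.7) = 35.0322 psu.
Increase required: 35.0322 − 34.93 = 0.1022 psu.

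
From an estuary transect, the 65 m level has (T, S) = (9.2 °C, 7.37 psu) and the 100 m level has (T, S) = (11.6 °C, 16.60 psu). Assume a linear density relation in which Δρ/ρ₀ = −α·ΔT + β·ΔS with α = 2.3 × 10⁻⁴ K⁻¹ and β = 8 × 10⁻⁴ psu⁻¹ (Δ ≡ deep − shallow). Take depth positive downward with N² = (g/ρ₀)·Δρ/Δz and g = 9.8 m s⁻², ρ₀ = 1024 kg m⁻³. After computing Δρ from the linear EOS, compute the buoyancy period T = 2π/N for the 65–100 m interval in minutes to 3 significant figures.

ΔT = +2.4 K, ΔS = +9.23 psu (deep − shallow).
Δρ/ρ₀ = −αΔT + βΔS = -5.52 × 10⁻⁴ + 7.384 × 10⁻³ = 6.832 × 10⁻³, so Δρ ≈ 6.996 kg m⁻³.
N² = (g/ρ₀)·Δρ/Δz = g·(Δρ/ρ₀)/Δz = 9.8 × 6.832 × 10⁻³ / 35 = 1.9130 × 10⁻³ s⁻².
N = √(1.9130 × 10⁻³) = 0.043738 rad s⁻¹ → T = 2π/N = 143.66 s = 2.3943 min ≈ 2.39 min.

2.39 min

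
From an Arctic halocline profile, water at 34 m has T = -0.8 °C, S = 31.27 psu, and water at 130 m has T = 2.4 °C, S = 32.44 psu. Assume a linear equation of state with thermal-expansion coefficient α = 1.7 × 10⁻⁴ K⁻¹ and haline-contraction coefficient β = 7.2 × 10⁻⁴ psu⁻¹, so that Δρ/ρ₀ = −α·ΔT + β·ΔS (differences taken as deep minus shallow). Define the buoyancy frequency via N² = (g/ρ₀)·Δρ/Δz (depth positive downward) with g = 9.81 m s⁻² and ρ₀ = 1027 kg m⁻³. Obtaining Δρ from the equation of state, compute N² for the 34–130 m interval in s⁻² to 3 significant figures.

ΔT = +3.2 K, ΔS = +1.17 psu (deep − shallow).
Δρ/ρ₀ = −αΔT + βΔS = -5.44 × 10⁻⁴ + 8.424 × 10⁻⁴ = 2.984 × 10⁻⁴, so Δρ ≈ 0.3065 kg m⁻³.
N² = (g/ρ₀)·Δρ/Δz = g·(Δρ/ρ₀)/Δz = 9.81 × 2.984 × 10⁻⁴ / 96 = 3.0493 × 10⁻⁵ s⁻² ≈ 3.05 × 10⁻⁵ s⁻².

3.05 × 10⁻⁵ s⁻²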